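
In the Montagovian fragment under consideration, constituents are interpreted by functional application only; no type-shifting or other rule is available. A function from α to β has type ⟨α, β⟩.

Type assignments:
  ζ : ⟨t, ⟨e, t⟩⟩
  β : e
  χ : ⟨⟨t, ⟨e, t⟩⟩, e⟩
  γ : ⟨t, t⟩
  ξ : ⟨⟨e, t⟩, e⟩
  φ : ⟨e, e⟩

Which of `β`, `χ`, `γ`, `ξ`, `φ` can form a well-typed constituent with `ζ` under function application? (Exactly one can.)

β : e — no; ζ wants t, and β wants nothing (atomic).
χ — combines: χ : ⟨⟨t, ⟨e, t⟩⟩, e⟩ takes ζ : ⟨t, ⟨e, t⟩⟩ as argument, giving e.
γ : ⟨t, t⟩ — no; ζ wants t, and γ wants t.
ξ : ⟨⟨e, t⟩, e⟩ — no; ζ wants t, and ξ wants ⟨e, t⟩.
φ : ⟨e, e⟩ — no; ζ wants t, and φ wants e.

χ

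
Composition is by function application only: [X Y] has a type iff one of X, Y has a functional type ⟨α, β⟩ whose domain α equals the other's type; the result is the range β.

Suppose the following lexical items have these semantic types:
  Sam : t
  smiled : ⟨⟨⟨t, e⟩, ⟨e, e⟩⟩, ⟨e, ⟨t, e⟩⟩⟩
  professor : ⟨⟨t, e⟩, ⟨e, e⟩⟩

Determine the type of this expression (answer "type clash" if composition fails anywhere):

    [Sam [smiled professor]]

type clash

[smiled professor] — smiled of type ⟨⟨⟨t, e⟩, ⟨e, e⟩⟩, ⟨e, ⟨t, e⟩⟩⟩ combines with professor of type ⟨⟨t, e⟩, ⟨e, e⟩⟩: type ⟨e, ⟨t, e⟩⟩.
[Sam [smiled professor]]: t with ⟨e, ⟨t, e⟩⟩ — neither is a function whose domain matches the other; composition fails here.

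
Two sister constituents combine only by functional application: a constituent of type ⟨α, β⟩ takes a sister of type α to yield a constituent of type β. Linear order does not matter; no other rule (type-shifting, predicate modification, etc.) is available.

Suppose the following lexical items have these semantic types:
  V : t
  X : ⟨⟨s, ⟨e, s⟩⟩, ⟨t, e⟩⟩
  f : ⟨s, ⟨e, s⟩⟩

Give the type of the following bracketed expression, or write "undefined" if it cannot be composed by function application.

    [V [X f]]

e

[X f]: ⟨⟨s, ⟨e, s⟩⟩, ⟨t, e⟩⟩ applied to ⟨s, ⟨e, s⟩⟩ yields ⟨t, e⟩.
[V [X f]]: ⟨t, e⟩ applied to t yields e.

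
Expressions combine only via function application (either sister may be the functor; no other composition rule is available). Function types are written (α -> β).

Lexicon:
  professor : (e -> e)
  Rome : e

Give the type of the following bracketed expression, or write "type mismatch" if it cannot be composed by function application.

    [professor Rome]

e

[professor Rome]: professor is (e -> e), Rome is e; result e.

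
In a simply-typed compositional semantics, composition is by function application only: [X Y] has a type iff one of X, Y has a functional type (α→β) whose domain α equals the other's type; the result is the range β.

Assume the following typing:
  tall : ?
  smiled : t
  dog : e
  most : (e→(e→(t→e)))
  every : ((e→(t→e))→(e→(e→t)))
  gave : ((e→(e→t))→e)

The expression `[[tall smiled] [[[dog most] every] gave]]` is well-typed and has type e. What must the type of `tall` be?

(t→(e→e))

At [[tall smiled] [[[dog most] every] gave]] (required: e): [[[dog most] every] gave] is e, which is not a function with range e; hence [tall smiled] is the functor — type (e→e).
At [tall smiled] (required: (e→e)): smiled is t, which is not a function with range (e→e); hence tall is the functor — type (t→(e→e)).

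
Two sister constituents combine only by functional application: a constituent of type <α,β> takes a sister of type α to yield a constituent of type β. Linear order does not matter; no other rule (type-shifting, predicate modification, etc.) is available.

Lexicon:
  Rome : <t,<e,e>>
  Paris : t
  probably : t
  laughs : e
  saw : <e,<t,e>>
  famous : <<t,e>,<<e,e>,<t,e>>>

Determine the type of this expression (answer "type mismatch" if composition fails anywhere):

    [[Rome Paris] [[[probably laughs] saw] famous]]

[Rome Paris]: functor Rome : <t,<e,e>>, argument Paris : t; result <e,e>.
[probably laughs]: t and e cannot combine by function application — type clash.

type mismatch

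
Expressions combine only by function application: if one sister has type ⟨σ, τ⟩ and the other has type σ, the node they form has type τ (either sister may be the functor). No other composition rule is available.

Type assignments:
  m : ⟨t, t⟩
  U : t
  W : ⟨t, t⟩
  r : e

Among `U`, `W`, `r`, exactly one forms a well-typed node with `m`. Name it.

U — combines: m : ⟨t, t⟩ takes U : t as argument, giving t.
W : ⟨t, t⟩ — m needs t; W needs t; neither fits.
r : e — m needs t; r needs nothing (atomic); neither fits.

U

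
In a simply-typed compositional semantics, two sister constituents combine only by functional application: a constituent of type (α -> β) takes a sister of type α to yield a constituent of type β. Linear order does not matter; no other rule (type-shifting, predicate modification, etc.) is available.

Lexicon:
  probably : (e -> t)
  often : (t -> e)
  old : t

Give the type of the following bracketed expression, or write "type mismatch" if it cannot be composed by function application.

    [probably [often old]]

[often old]: often is (t -> e), old is t; result e.
[probably [often old]]: probably is (e -> t), [often old] is e; result t.

t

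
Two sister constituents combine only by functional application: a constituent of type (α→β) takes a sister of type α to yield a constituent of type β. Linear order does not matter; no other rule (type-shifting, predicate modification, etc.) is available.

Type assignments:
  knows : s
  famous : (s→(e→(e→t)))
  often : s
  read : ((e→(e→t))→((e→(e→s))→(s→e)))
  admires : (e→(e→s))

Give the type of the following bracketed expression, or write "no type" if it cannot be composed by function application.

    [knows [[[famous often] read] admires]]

e

[famous often]: (s→(e→(e→t))) applied to s yields (e→(e→t)).
[[famous often] read]: ((e→(e→t))→((e→(e→s))→(s→e))) applied to (e→(e→t)) yields ((e→(e→s))→(s→e)).
[[[famous often] read] admires]: ((e→(e→s))→(s→e)) applied to (e→(e→s)) yields (s→e).
[knows [[[famous often] read] admires]]: (s→e) applied to s yields e.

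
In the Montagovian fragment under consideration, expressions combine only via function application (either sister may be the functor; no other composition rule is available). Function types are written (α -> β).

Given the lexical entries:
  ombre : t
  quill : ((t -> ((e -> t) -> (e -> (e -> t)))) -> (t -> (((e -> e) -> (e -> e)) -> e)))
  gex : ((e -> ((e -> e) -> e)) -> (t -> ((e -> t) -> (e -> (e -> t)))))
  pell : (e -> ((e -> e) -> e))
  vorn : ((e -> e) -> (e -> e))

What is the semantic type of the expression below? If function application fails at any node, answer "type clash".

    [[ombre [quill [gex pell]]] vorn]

e

[gex pell]: gex is ((e -> ((e -> e) -> e)) -> (t -> ((e -> t) -> (e -> (e -> t))))), pell is (e -> ((e -> e) -> e)); result (t -> ((e -> t) -> (e -> (e -> t)))).
[quill [gex pell]]: quill is ((t -> ((e -> t) -> (e -> (e -> t)))) -> (t -> (((e -> e) -> (e -> e)) -> e))), [gex pell] is (t -> ((e -> t) -> (e -> (e -> t)))); result (t -> (((e -> e) -> (e -> e)) -> e)).
[ombre [quill [gex pell]]]: [quill [gex pell]] is (t -> (((e -> e) -> (e -> e)) -> e)), ombre is t; result (((e -> e) -> (e -> e)) -> e).
[[ombre [quill [gex pell]]] vorn]: [ombre [quill [gex pell]]] is (((e -> e) -> (e -> e)) -> e), vorn is ((e -> e) -> (e -> e)); result e.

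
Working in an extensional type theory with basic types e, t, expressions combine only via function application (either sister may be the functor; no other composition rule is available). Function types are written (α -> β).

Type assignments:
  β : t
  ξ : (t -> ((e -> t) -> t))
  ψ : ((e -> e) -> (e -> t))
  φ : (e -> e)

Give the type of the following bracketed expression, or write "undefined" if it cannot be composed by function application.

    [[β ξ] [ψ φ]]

t

[β ξ]: (t -> ((e -> t) -> t)) applied to t yields ((e -> t) -> t).
[ψ φ]: ((e -> e) -> (e -> t)) applied to (e -> e) yields (e -> t).
[[β ξ] [ψ φ]]: ((e -> t) -> t) applied to (e -> t) yields t.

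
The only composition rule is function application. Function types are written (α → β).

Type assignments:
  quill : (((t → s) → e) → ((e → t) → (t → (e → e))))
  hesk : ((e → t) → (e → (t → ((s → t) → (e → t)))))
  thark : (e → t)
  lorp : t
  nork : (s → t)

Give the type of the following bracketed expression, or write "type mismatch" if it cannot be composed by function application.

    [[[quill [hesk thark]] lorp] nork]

[hesk thark]: hesk is ((e → t) → (e → (t → ((s → t) → (e → t))))), thark is (e → t); result (e → (t → ((s → t) → (e → t)))).
At [quill [hesk thark]]: neither (((t → s) → e) → ((e → t) → (t → (e → e)))) nor (e → (t → ((s → t) → (e → t)))) can take the other as argument; the node is ill-typed.

type mismatch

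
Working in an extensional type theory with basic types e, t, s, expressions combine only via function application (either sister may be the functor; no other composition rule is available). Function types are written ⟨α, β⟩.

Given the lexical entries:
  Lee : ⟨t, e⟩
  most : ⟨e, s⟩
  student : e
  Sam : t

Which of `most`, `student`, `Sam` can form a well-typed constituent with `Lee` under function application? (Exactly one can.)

most : ⟨e, s⟩ — neither side's domain matches the other.
student : e — neither side's domain matches the other.
Sam — combines: Lee : ⟨t, e⟩ takes Sam : t as argument, giving e.

Sam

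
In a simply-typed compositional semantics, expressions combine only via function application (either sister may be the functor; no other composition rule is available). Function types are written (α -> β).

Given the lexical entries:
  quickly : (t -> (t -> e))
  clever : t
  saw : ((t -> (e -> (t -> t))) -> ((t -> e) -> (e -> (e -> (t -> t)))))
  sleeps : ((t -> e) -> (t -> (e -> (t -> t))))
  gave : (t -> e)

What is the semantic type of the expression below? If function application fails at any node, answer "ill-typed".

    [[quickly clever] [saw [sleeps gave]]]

At [quickly clever], quickly : (t -> (t -> e)) takes clever : t, giving (t -> e).
At [sleeps gave], sleeps : ((t -> e) -> (t -> (e -> (t -> t)))) takes gave : (t -> e), giving (t -> (e -> (t -> t))).
At [saw [sleeps gave]], saw : ((t -> (e -> (t -> t))) -> ((t -> e) -> (e -> (e -> (t -> t))))) takes [sleeps gave] : (t -> (e -> (t -> t))), giving ((t -> e) -> (e -> (e -> (t -> t)))).
At [[quickly clever] [saw [sleeps gave]]], [saw [sleeps gave]] : ((t -> e) -> (e -> (e -> (t -> t)))) takes [quickly clever] : (t -> e), giving (e -> (e -> (t -> t))).

(e -> (e -> (t -> t)))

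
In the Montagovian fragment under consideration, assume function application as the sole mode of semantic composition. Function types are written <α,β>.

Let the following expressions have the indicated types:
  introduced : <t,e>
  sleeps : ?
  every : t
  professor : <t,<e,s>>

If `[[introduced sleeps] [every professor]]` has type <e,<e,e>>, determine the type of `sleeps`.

<<t,e>,<<e,s>,<e,<e,e>>>>

At [[introduced sleeps] [every professor]] (required: <e,<e,e>>): [every professor] is <e,s>, which is not a function with range <e,<e,e>>; hence [introduced sleeps] is the functor — type <<e,s>,<e,<e,e>>>.
At [introduced sleeps] (required: <<e,s>,<e,<e,e>>>): introduced is <t,e>, which is not a function with range <<e,s>,<e,<e,e>>>; hence sleeps is the functor — type <<t,e>,<<e,s>,<e,<e,e>>>>.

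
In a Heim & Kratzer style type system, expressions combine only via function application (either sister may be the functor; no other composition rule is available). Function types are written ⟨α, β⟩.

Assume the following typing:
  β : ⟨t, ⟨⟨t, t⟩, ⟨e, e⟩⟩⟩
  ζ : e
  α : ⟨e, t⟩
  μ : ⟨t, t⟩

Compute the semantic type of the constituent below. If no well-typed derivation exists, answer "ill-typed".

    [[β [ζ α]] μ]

[ζ α]: ⟨e, t⟩ applied to e yields t.
[β [ζ α]]: ⟨t, ⟨⟨t, t⟩, ⟨e, e⟩⟩⟩ applied to t yields ⟨⟨t, t⟩, ⟨e, e⟩⟩.
[[β [ζ α]] μ]: ⟨⟨t, t⟩, ⟨e, e⟩⟩ applied to ⟨t, t⟩ yields ⟨e, e⟩.

⟨e, e⟩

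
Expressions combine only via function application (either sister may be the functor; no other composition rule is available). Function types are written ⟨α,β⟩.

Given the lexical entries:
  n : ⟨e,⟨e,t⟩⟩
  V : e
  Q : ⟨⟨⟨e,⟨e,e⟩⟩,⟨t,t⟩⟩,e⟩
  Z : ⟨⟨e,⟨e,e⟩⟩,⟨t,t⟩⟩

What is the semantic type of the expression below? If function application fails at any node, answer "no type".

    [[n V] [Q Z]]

[n V] — n of type ⟨e,⟨e,t⟩⟩ combines with V of type e: type ⟨e,t⟩.
[Q Z] — Q of type ⟨⟨⟨e,⟨e,e⟩⟩,⟨t,t⟩⟩,e⟩ combines with Z of type ⟨⟨e,⟨e,e⟩⟩,⟨t,t⟩⟩: type e.
[[n V] [Q Z]] — [n V] of type ⟨e,t⟩ combines with [Q Z] of type e: type t.

t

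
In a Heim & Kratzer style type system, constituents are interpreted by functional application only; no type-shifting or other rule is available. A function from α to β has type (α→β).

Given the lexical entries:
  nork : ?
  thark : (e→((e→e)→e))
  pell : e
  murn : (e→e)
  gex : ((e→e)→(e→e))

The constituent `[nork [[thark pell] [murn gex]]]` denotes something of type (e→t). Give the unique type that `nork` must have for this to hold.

At [nork [[thark pell] [murn gex]]] (required: (e→t)): [[thark pell] [murn gex]] is e, which is not a function with range (e→t); hence nork is the functor — type (e→(e→t)).

(e→(e→t))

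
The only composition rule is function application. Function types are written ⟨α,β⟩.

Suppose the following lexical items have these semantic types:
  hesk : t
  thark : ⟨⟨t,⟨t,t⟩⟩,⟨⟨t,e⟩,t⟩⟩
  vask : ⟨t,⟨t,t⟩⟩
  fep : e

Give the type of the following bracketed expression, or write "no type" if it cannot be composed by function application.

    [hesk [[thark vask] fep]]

[thark vask]: ⟨⟨t,⟨t,t⟩⟩,⟨⟨t,e⟩,t⟩⟩ applied to ⟨t,⟨t,t⟩⟩ yields ⟨⟨t,e⟩,t⟩.
At [[thark vask] fep]: neither ⟨⟨t,e⟩,t⟩ nor e can take the other as argument; the node is ill-typed.

no type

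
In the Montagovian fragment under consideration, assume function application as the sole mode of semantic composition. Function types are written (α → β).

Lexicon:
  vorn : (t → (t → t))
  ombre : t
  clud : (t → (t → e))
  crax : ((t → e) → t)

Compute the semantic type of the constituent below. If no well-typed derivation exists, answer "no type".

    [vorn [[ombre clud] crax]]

(t → t)

[ombre clud]: functor clud : (t → (t → e)), argument ombre : t; result (t → e).
[[ombre clud] crax]: functor crax : ((t → e) → t), argument [ombre clud] : (t → e); result t.
[vorn [[ombre clud] crax]]: functor vorn : (t → (t → t)), argument [[ombre clud] crax] : t; result (t → t).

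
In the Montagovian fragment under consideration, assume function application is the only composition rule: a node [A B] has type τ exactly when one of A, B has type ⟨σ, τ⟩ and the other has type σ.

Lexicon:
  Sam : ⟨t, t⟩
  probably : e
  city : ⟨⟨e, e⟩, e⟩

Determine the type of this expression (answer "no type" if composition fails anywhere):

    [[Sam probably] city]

At [Sam probably]: neither ⟨t, t⟩ nor e can take the other as argument; the node is ill-typed.

no type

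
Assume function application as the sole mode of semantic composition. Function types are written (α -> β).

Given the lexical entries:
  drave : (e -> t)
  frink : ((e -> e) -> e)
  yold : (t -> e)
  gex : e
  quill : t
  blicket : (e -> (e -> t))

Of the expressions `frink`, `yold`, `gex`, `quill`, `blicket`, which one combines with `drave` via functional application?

gex

frink : ((e -> e) -> e) — neither side's domain matches the other.
yold : (t -> e) — neither side's domain matches the other.
gex — combines: drave : (e -> t) takes gex : e as argument, giving t.
quill : t — neither side's domain matches the other.
blicket : (e -> (e -> t)) — neither side's domain matches the other.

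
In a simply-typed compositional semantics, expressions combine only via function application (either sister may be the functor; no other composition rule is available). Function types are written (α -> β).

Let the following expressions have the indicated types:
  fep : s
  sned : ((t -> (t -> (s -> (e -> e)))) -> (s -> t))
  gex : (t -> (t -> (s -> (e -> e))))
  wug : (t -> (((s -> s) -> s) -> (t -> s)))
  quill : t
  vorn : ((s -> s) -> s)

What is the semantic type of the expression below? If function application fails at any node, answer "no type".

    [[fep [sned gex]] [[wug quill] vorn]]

s

At [sned gex], sned : ((t -> (t -> (s -> (e -> e)))) -> (s -> t)) takes gex : (t -> (t -> (s -> (e -> e)))), giving (s -> t).
At [fep [sned gex]], [sned gex] : (s -> t) takes fep : s, giving t.
At [wug quill], wug : (t -> (((s -> s) -> s) -> (t -> s))) takes quill : t, giving (((s -> s) -> s) -> (t -> s)).
At [[wug quill] vorn], [wug quill] : (((s -> s) -> s) -> (t -> s)) takes vorn : ((s -> s) -> s), giving (t -> s).
At [[fep [sned gex]] [[wug quill] vorn]], [[wug quill] vorn] : (t -> s) takes [fep [sned gex]] : t, giving s.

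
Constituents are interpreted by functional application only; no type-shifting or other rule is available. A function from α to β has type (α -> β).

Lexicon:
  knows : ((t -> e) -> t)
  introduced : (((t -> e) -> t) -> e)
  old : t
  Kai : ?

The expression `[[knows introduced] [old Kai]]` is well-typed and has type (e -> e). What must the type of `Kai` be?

For [[knows introduced] [old Kai]] to have type (e -> e) with [knows introduced] of type e, [old Kai] must be the function: [old Kai] : (e -> (e -> e)).
For [old Kai] to have type (e -> (e -> e)) with old of type t, Kai must be the function: Kai : (t -> (e -> (e -> e))).

(t -> (e -> (e -> e)))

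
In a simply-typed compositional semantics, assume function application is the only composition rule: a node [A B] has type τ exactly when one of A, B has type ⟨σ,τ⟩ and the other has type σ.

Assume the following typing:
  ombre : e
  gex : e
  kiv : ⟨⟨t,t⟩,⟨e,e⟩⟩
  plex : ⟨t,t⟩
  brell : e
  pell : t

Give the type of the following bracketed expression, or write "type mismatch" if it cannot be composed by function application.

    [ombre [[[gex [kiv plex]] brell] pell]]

type mismatch

At [kiv plex], kiv : ⟨⟨t,t⟩,⟨e,e⟩⟩ takes plex : ⟨t,t⟩, giving ⟨e,e⟩.
At [gex [kiv plex]], [kiv plex] : ⟨e,e⟩ takes gex : e, giving e.
At [[gex [kiv plex]] brell]: neither e nor e can take the other as argument; the node is ill-typed.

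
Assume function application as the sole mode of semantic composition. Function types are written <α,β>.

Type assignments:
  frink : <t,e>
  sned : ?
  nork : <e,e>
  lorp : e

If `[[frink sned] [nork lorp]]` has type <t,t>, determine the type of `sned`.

[[frink sned] [nork lorp]] must have type <t,t>. The sister [nork lorp] has type e; that is not a function onto <t,t>, so [frink sned] must be the functor, of type <e,<t,t>>.
[frink sned] must have type <e,<t,t>>. The sister frink has type <t,e>; that is not a function onto <e,<t,t>>, so sned must be the functor, of type <<t,e>,<e,<t,t>>>.

<<t,e>,<e,<t,t>>>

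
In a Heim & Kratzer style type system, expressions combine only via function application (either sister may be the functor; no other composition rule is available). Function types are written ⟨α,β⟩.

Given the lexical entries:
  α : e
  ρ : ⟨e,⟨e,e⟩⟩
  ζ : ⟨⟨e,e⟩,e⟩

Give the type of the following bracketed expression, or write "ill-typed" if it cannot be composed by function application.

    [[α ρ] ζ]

At [α ρ], ρ : ⟨e,⟨e,e⟩⟩ takes α : e, giving ⟨e,e⟩.
At [[α ρ] ζ], ζ : ⟨⟨e,e⟩,e⟩ takes [α ρ] : ⟨e,e⟩, giving e.

e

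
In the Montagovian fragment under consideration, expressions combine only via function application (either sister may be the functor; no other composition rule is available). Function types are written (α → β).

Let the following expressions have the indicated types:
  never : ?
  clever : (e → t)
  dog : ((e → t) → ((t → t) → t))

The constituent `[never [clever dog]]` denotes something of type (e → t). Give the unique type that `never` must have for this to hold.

[never [clever dog]] must have type (e → t). The sister [clever dog] has type ((t → t) → t); that is not a function onto (e → t), so never must be the functor, of type (((t → t) → t) → (e → t)).

(((t → t) → t) → (e → t))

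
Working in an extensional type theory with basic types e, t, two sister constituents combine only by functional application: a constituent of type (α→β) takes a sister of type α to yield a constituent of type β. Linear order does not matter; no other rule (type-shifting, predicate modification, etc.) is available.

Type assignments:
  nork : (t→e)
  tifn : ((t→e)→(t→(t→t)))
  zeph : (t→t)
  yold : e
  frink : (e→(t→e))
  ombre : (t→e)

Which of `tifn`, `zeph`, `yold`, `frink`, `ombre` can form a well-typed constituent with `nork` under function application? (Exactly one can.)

tifn — combines: tifn : ((t→e)→(t→(t→t))) takes nork : (t→e) as argument, giving (t→(t→t)).
zeph : (t→t) — nork needs t; zeph needs t; neither fits.
yold : e — nork needs t; yold needs nothing (atomic); neither fits.
frink : (e→(t→e)) — nork needs t; frink needs e; neither fits.
ombre : (t→e) — nork needs t; ombre needs t; neither fits.

tifn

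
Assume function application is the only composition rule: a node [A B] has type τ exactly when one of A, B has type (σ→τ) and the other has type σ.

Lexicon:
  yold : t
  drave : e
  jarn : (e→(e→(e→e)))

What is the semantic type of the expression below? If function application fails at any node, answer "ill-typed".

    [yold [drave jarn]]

ill-typed

[drave jarn]: jarn is (e→(e→(e→e))), drave is e; result (e→(e→e)).
[yold [drave jarn]]: t with (e→(e→e)) — neither is a function whose domain matches the other; composition fails here.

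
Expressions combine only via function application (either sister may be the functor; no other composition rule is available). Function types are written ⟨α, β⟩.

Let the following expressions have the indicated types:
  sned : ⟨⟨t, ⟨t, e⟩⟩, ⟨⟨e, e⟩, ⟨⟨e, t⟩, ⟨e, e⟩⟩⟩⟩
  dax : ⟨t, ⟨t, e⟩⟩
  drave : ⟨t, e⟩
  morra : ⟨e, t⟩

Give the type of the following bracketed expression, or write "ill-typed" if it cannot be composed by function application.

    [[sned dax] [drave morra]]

ill-typed

At [sned dax], sned : ⟨⟨t, ⟨t, e⟩⟩, ⟨⟨e, e⟩, ⟨⟨e, t⟩, ⟨e, e⟩⟩⟩⟩ takes dax : ⟨t, ⟨t, e⟩⟩, giving ⟨⟨e, e⟩, ⟨⟨e, t⟩, ⟨e, e⟩⟩⟩.
[drave morra]: ⟨t, e⟩ and ⟨e, t⟩ cannot combine by function application — type clash.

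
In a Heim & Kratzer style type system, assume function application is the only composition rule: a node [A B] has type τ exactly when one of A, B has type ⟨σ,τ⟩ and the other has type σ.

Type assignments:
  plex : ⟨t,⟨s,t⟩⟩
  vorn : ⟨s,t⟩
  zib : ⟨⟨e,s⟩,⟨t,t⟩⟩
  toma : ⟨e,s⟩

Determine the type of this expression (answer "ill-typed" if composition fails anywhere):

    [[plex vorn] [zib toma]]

[plex vorn]: ⟨t,⟨s,t⟩⟩ and ⟨s,t⟩ cannot combine by function application — type clash.

ill-typed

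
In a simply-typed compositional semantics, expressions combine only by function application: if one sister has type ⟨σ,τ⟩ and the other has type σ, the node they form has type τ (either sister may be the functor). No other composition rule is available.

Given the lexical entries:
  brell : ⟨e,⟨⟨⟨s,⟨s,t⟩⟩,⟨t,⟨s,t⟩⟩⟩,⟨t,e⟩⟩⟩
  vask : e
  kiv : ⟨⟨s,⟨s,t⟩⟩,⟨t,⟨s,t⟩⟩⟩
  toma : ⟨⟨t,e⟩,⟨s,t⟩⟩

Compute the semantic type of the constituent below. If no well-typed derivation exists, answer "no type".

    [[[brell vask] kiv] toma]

⟨s,t⟩

[brell vask] — brell of type ⟨e,⟨⟨⟨s,⟨s,t⟩⟩,⟨t,⟨s,t⟩⟩⟩,⟨t,e⟩⟩⟩ combines with vask of type e: type ⟨⟨⟨s,⟨s,t⟩⟩,⟨t,⟨s,t⟩⟩⟩,⟨t,e⟩⟩.
[[brell vask] kiv] — [brell vask] of type ⟨⟨⟨s,⟨s,t⟩⟩,⟨t,⟨s,t⟩⟩⟩,⟨t,e⟩⟩ combines with kiv of type ⟨⟨s,⟨s,t⟩⟩,⟨t,⟨s,t⟩⟩⟩: type ⟨t,e⟩.
[[[brell vask] kiv] toma] — toma of type ⟨⟨t,e⟩,⟨s,t⟩⟩ combines with [[brell vask] kiv] of type ⟨t,e⟩: type ⟨s,t⟩.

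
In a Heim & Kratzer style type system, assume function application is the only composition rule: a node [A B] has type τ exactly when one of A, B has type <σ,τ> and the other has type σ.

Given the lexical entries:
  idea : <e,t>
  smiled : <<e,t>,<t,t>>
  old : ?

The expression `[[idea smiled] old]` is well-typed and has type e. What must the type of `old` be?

<<t,t>,e>

At [[idea smiled] old] (required: e): [idea smiled] is <t,t>, which is not a function with range e; hence old is the functor — type <<t,t>,e>.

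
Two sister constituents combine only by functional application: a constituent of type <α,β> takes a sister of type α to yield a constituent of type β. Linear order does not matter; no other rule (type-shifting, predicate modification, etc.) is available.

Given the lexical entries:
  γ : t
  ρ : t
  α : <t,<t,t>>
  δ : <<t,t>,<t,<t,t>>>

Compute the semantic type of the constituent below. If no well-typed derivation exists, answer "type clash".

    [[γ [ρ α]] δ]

[ρ α] — α of type <t,<t,t>> combines with ρ of type t: type <t,t>.
[γ [ρ α]] — [ρ α] of type <t,t> combines with γ of type t: type t.
[[γ [ρ α]] δ]: t and <<t,t>,<t,<t,t>>> cannot combine by function application — type clash.

type clash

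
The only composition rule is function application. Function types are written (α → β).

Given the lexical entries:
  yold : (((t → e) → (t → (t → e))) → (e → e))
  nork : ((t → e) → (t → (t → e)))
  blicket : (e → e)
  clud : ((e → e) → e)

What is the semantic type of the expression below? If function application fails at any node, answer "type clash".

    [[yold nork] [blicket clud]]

e

At [yold nork], yold : (((t → e) → (t → (t → e))) → (e → e)) takes nork : ((t → e) → (t → (t → e))), giving (e → e).
At [blicket clud], clud : ((e → e) → e) takes blicket : (e → e), giving e.
At [[yold nork] [blicket clud]], [yold nork] : (e → e) takes [blicket clud] : e, giving e.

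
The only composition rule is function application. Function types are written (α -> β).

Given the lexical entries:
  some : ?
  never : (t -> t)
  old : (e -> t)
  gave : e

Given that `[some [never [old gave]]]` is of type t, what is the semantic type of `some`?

(t -> t)

For [some [never [old gave]]] to have type t with [never [old gave]] of type t, some must be the function: some : (t -> t).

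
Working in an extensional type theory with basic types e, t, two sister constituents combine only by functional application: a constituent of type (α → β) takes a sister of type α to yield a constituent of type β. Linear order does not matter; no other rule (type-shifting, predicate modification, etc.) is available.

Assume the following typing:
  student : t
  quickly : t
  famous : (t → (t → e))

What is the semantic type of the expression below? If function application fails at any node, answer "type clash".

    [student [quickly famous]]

[quickly famous]: famous is (t → (t → e)), quickly is t; result (t → e).
[student [quickly famous]]: [quickly famous] is (t → e), student is t; result e.

e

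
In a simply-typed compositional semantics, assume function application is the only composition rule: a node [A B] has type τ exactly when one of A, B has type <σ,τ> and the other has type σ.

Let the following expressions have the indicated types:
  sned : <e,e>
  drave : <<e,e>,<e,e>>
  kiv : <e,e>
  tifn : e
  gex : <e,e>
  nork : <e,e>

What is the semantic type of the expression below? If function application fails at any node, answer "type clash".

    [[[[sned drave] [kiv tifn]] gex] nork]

e

[sned drave] — drave of type <<e,e>,<e,e>> combines with sned of type <e,e>: type <e,e>.
[kiv tifn] — kiv of type <e,e> combines with tifn of type e: type e.
[[sned drave] [kiv tifn]] — [sned drave] of type <e,e> combines with [kiv tifn] of type e: type e.
[[[sned drave] [kiv tifn]] gex] — gex of type <e,e> combines with [[sned drave] [kiv tifn]] of type e: type e.
[[[[sned drave] [kiv tifn]] gex] nork] — nork of type <e,e> combines with [[[sned drave] [kiv tifn]] gex] of type e: type e.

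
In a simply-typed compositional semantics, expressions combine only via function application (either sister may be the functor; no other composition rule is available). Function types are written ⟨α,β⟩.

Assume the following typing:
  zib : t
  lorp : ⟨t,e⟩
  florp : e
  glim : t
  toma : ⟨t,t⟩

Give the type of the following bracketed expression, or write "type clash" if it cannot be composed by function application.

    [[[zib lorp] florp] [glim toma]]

type clash

[zib lorp]: functor lorp : ⟨t,e⟩, argument zib : t; result e.
[[zib lorp] florp]: e with e — neither is a function whose domain matches the other; composition fails here.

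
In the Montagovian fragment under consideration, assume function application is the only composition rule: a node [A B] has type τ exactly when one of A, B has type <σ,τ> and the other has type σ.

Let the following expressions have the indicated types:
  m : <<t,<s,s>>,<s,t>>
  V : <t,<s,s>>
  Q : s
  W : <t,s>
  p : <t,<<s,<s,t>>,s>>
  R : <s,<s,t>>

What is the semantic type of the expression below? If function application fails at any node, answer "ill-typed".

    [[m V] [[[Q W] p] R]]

ill-typed

At [m V], m : <<t,<s,s>>,<s,t>> takes V : <t,<s,s>>, giving <s,t>.
At [Q W]: neither s nor <t,s> can take the other as argument; the node is ill-typed.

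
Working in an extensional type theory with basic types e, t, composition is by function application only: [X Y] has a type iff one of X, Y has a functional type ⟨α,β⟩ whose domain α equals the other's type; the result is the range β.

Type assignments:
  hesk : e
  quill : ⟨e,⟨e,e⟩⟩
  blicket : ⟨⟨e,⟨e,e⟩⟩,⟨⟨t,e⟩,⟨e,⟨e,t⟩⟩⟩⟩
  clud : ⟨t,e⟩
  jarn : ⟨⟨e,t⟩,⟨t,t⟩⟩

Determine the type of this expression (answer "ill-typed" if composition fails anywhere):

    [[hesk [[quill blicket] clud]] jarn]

[quill blicket]: ⟨⟨e,⟨e,e⟩⟩,⟨⟨t,e⟩,⟨e,⟨e,t⟩⟩⟩⟩ applied to ⟨e,⟨e,e⟩⟩ yields ⟨⟨t,e⟩,⟨e,⟨e,t⟩⟩⟩.
[[quill blicket] clud]: ⟨⟨t,e⟩,⟨e,⟨e,t⟩⟩⟩ applied to ⟨t,e⟩ yields ⟨e,⟨e,t⟩⟩.
[hesk [[quill blicket] clud]]: ⟨e,⟨e,t⟩⟩ applied to e yields ⟨e,t⟩.
[[hesk [[quill blicket] clud]] jarn]: ⟨⟨e,t⟩,⟨t,t⟩⟩ applied to ⟨e,t⟩ yields ⟨t,t⟩.

⟨t,t⟩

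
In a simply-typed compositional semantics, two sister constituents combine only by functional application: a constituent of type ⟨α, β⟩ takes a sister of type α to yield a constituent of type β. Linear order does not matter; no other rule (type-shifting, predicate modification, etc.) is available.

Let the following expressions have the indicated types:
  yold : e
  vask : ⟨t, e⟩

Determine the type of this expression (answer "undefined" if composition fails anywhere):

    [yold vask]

[yold vask]: e with ⟨t, e⟩ — neither is a function whose domain matches the other; composition fails here.

undefined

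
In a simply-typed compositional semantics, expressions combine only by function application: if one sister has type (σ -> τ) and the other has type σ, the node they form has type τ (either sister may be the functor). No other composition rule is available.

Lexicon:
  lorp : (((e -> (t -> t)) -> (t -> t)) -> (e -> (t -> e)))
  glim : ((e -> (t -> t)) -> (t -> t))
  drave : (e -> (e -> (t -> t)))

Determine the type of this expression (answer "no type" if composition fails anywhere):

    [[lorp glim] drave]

no type

[lorp glim]: (((e -> (t -> t)) -> (t -> t)) -> (e -> (t -> e))) applied to ((e -> (t -> t)) -> (t -> t)) yields (e -> (t -> e)).
[[lorp glim] drave]: (e -> (t -> e)) with (e -> (e -> (t -> t))) — neither is a function whose domain matches the other; composition fails here.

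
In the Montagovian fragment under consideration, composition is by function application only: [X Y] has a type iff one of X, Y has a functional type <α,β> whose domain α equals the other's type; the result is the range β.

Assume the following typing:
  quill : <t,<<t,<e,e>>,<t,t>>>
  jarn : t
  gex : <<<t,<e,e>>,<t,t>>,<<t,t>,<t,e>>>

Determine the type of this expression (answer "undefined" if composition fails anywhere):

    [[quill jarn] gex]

[quill jarn]: <t,<<t,<e,e>>,<t,t>>> applied to t yields <<t,<e,e>>,<t,t>>.
[[quill jarn] gex]: <<<t,<e,e>>,<t,t>>,<<t,t>,<t,e>>> applied to <<t,<e,e>>,<t,t>> yields <<t,t>,<t,e>>.

<<t,t>,<t,e>>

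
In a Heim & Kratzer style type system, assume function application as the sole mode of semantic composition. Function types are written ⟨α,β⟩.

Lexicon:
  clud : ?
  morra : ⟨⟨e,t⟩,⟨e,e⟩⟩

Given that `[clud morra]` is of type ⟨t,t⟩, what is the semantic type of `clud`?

At [clud morra] (required: ⟨t,t⟩): morra is ⟨⟨e,t⟩,⟨e,e⟩⟩, which is not a function with range ⟨t,t⟩; hence clud is the functor — type ⟨⟨⟨e,t⟩,⟨e,e⟩⟩,⟨t,t⟩⟩.

⟨⟨⟨e,t⟩,⟨e,e⟩⟩,⟨t,t⟩⟩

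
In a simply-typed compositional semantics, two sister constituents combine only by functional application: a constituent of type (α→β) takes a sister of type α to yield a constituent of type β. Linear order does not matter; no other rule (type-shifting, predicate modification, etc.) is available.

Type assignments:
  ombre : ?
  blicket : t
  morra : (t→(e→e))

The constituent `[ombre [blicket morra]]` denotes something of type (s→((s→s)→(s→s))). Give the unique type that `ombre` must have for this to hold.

((e→e)→(s→((s→s)→(s→s))))

[ombre [blicket morra]] is required to be (s→((s→s)→(s→s))). [blicket morra] : (e→e) cannot yield (s→((s→s)→(s→s))) as functor, so ombre : ((e→e)→(s→((s→s)→(s→s)))).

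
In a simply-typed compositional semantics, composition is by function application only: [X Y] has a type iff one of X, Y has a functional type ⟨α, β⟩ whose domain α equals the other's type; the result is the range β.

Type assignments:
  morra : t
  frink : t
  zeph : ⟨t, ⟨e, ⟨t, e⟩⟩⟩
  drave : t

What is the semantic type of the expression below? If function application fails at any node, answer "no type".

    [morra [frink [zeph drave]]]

no type

[zeph drave] — zeph of type ⟨t, ⟨e, ⟨t, e⟩⟩⟩ combines with drave of type t: type ⟨e, ⟨t, e⟩⟩.
[frink [zeph drave]]: t with ⟨e, ⟨t, e⟩⟩ — neither is a function whose domain matches the other; composition fails here.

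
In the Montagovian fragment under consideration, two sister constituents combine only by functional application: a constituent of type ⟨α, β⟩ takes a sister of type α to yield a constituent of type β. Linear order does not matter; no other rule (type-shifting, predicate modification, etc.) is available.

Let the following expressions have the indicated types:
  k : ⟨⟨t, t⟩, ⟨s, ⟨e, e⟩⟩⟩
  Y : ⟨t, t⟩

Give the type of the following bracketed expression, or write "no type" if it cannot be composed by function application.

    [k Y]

At [k Y], k : ⟨⟨t, t⟩, ⟨s, ⟨e, e⟩⟩⟩ takes Y : ⟨t, t⟩, giving ⟨s, ⟨e, e⟩⟩.

⟨s, ⟨e, e⟩⟩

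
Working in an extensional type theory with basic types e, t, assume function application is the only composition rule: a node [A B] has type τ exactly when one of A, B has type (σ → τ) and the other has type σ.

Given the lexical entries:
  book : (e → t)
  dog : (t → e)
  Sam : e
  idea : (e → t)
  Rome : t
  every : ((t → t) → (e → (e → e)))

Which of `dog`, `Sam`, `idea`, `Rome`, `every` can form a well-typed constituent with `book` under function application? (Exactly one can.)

Sam

dog : (t → e) — does not combine with book.
Sam — combines: book : (e → t) takes Sam : e as argument, giving t.
idea : (e → t) — does not combine with book.
Rome : t — does not combine with book.
every : ((t → t) → (e → (e → e))) — does not combine with book.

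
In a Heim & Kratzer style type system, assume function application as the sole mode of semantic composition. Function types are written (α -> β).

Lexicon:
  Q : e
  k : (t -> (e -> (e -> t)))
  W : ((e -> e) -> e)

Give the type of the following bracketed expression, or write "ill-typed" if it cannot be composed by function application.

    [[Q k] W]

ill-typed

[Q k]: e and (t -> (e -> (e -> t))) cannot combine by function application — type clash.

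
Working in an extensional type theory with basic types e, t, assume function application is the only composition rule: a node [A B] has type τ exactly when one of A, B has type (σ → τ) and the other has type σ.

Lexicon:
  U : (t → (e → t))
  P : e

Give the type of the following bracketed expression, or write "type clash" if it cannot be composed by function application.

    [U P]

At [U P]: neither (t → (e → t)) nor e can take the other as argument; the node is ill-typed.

type clash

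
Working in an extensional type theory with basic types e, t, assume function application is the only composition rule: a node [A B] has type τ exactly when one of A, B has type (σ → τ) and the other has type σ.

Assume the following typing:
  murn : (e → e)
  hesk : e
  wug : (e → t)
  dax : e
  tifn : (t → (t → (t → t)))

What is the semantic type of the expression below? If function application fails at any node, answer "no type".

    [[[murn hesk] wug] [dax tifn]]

[murn hesk]: (e → e) applied to e yields e.
[[murn hesk] wug]: (e → t) applied to e yields t.
At [dax tifn]: neither e nor (t → (t → (t → t))) can take the other as argument; the node is ill-typed.

no type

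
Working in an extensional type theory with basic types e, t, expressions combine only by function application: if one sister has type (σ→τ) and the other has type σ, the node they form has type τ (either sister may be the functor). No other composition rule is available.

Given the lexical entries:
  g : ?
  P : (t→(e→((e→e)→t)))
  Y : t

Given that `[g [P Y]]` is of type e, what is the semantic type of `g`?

[g [P Y]] is required to be e. [P Y] : (e→((e→e)→t)) cannot yield e as functor, so g : ((e→((e→e)→t))→e).

((e→((e→e)→t))→e)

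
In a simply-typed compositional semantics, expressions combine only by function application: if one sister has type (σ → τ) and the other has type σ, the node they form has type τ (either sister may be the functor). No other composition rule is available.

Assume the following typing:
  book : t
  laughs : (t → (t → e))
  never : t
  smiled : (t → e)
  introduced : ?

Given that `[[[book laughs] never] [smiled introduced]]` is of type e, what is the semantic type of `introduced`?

[[[book laughs] never] [smiled introduced]] must have type e. The sister [[book laughs] never] has type e; that is not a function onto e, so [smiled introduced] must be the functor, of type (e → e).
[smiled introduced] must have type (e → e). The sister smiled has type (t → e); that is not a function onto (e → e), so introduced must be the functor, of type ((t → e) → (e → e)).

((t → e) → (e → e))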